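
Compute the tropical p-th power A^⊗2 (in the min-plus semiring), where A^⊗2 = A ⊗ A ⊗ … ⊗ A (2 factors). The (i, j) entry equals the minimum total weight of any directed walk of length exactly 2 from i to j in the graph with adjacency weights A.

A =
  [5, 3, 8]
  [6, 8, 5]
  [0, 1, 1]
A^⊗2 =
  [8, 8, 8]
  [5, 6, 6]
  [1, 2, 2]

Each entry (A^⊗2)_ij equals the minimum over all length-2 walks i = v_0 → v_1 → … → v_2 = j of Σ_t A[v_t][v_{t+1}]. For example, for (i, j) = (0, 2) we minimise over 3 possible intermediate vertex sequences; the minimum is 8, attained along the walk 0 → 1 → 2.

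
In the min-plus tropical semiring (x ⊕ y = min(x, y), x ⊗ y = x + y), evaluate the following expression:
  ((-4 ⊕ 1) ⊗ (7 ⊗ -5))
((-4 ⊕ 1) ⊗ (7 ⊗ -5)) = -2

Expand innermost to outermost. Recall ⊕ takes the minimum of its arguments and ⊗ takes their sum. Working out the expression ((-4 ⊕ 1) ⊗ (7 ⊗ -5)) gives -2.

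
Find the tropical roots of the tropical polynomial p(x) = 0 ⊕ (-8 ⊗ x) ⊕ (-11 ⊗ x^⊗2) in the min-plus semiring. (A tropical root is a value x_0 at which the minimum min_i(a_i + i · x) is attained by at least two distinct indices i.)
Roots: {3, 8}

Each tropical root is a break point of the lower envelope of the lines y = a_i + i · x (there are 3 lines, with slopes 0, 1, ..., 2). Only the lines that attain the minimum somewhere contribute to roots; other lines are dominated. Here the surviving (envelope) indices are i = 2, i = 1, i = 0.
Intersections between consecutive envelope lines give the roots: for adjacent envelope indices i < j the intersection is x = (a_i − a_j) / (j − i). Reading off the sorted break points: {3, 8}.
Verification: at each break x_0, at least two indices attain the minimum of min_i(a_i + i · x_0).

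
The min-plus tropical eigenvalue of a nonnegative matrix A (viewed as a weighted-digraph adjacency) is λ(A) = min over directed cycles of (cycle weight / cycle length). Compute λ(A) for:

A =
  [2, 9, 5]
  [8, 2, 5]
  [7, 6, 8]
λ(A) = 2

Enumerate directed cycles and compute their means (weight / length). Sample:
  cycle 0 → 0: weight = 2, length = 1, mean = 2/1 ≈ 2.000
  cycle 1 → 1: weight = 2, length = 1, mean = 2/1 ≈ 2.000
  cycle 2 → 2: weight = 8, length = 1, mean = 8/1 ≈ 8.000
  cycle 0 → 1 → 0: weight = 17, length = 2, mean = 17/2 ≈ 8.500
  cycle 0 → 2 → 0: weight = 12, length = 2, mean = 12/2 ≈ 6.000
  cycle 1 → 0 → 1: weight = 17, length = 2, mean = 17/2 ≈ 8.500
Minimum mean = 2.000, attained e.g. along the cycle 0 → 0 with weight 2 and length 1. So λ(A) = 2/1 = 2.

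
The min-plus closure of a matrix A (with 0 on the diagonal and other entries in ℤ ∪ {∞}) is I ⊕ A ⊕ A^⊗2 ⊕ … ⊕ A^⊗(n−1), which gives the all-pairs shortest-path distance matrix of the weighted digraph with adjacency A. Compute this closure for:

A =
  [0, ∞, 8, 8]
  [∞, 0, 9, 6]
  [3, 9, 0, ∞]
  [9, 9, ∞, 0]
Closure =
  [0, 17, 8, 8]
  [12, 0, 9, 6]
  [3, 9, 0, 11]
  [9, 9, 17, 0]

This is the Floyd-Warshall all-pairs shortest-path computation. For each intermediate vertex k = 0, 1, …, 3, update dist[i][j] ← min(dist[i][j], dist[i][k] + dist[k][j]). The final matrix gives, for each (i, j), the minimum total weight of any directed path from i to j (possibly empty when i = j).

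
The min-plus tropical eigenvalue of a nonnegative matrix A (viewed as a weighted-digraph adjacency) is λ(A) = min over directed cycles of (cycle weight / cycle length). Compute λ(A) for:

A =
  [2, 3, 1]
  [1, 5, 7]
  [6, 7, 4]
λ(A) = 2

Enumerate directed cycles and compute their means (weight / length). Sample:
  cycle 0 → 0: weight = 2, length = 1, mean = 2/1 ≈ 2.000
  cycle 1 → 1: weight = 5, length = 1, mean = 5/1 ≈ 5.000
  cycle 2 → 2: weight = 4, length = 1, mean = 4/1 ≈ 4.000
  cycle 0 → 1 → 0: weight = 4, length = 2, mean = 4/2 ≈ 2.000
  cycle 0 → 2 → 0: weight = 7, length = 2, mean = 7/2 ≈ 3.500
  cycle 1 → 0 → 1: weight = 4, length = 2, mean = 4/2 ≈ 2.000
Minimum mean = 2.000, attained e.g. along the cycle 0 → 0 with weight 2 and length 1. So λ(A) = 2/1 = 2.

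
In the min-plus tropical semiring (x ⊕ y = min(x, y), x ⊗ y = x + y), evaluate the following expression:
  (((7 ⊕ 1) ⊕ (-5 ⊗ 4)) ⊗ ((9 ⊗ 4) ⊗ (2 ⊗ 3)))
(((7 ⊕ 1) ⊕ (-5 ⊗ 4)) ⊗ ((9 ⊗ 4) ⊗ (2 ⊗ 3))) = 17

Expand innermost to outermost. Recall ⊕ takes the minimum of its arguments and ⊗ takes their sum. Working out the expression (((7 ⊕ 1) ⊕ (-5 ⊗ 4)) ⊗ ((9 ⊗ 4) ⊗ (2 ⊗ 3))) gives 17.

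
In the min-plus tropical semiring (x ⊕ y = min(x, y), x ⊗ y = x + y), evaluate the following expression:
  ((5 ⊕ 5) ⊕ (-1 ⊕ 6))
((5 ⊕ 5) ⊕ (-1 ⊕ 6)) = -1

Expand innermost to outermost. Recall ⊕ takes the minimum of its arguments and ⊗ takes their sum. Working out the expression ((5 ⊕ 5) ⊕ (-1 ⊕ 6)) gives -1.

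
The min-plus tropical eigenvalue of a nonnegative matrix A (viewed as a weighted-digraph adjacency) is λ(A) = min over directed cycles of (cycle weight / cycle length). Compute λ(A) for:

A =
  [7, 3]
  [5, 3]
λ(A) = 3

Enumerate directed cycles and compute their means (weight / length). Sample:
  cycle 0 → 0: weight = 7, length = 1, mean = 7/1 ≈ 7.000
  cycle 1 → 1: weight = 3, length = 1, mean = 3/1 ≈ 3.000
  cycle 0 → 1 → 0: weight = 8, length = 2, mean = 8/2 ≈ 4.000
  cycle 1 → 0 → 1: weight = 8, length = 2, mean = 8/2 ≈ 4.000
Minimum mean = 3.000, attained e.g. along the cycle 1 → 1 with weight 3 and length 1. So λ(A) = 3/1 = 3.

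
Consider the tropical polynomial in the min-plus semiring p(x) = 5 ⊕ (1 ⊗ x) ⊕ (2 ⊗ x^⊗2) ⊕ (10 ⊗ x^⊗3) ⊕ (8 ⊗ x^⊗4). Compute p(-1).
p(-1) = 0

A tropical monomial a ⊗ x^⊗i evaluates to a + i · x. Evaluating each term at x = -1:
  Term 0 contributes 5 + 0 · -1 = 5
  Term 1 contributes 1 + 1 · -1 = 0
  Term 2 contributes 2 + 2 · -1 = 0
  Term 3 contributes 10 + 3 · -1 = 7
  Term 4 contributes 8 + 4 · -1 = 4
p(-1) = ⊕ of these = min[5, 0, 0, 7, 4] = 0.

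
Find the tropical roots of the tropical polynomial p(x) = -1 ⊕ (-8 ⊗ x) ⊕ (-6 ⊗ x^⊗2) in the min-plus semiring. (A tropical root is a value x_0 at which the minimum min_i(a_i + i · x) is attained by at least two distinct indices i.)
Roots: {-2, 7}

Each tropical root is a break point of the lower envelope of the lines y = a_i + i · x (there are 3 lines, with slopes 0, 1, ..., 2). Only the lines that attain the minimum somewhere contribute to roots; other lines are dominated. Here the surviving (envelope) indices are i = 2, i = 1, i = 0.
Intersections between consecutive envelope lines give the roots: for adjacent envelope indices i < j the intersection is x = (a_i − a_j) / (j − i). Reading off the sorted break points: {-2, 7}.
Verification: at each break x_0, at least two indices attain the minimum of min_i(a_i + i · x_0).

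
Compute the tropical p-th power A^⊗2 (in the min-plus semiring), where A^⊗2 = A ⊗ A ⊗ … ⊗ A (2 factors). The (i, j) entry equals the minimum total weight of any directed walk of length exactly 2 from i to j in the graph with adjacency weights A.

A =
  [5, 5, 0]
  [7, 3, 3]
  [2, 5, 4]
A^⊗2 =
  [2, 5, 4]
  [5, 6, 6]
  [6, 7, 2]

Each entry (A^⊗2)_ij equals the minimum over all length-2 walks i = v_0 → v_1 → … → v_2 = j of Σ_t A[v_t][v_{t+1}]. For example, for (i, j) = (0, 2) we minimise over 3 possible intermediate vertex sequences; the minimum is 4, attained along the walk 0 → 2 → 2.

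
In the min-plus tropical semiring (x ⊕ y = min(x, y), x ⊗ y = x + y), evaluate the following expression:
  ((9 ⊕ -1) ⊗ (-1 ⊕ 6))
((9 ⊕ -1) ⊗ (-1 ⊕ 6)) = -2

Expand innermost to outermost. Recall ⊕ takes the minimum of its arguments and ⊗ takes their sum. Working out the expression ((9 ⊕ -1) ⊗ (-1 ⊕ 6)) gives -2.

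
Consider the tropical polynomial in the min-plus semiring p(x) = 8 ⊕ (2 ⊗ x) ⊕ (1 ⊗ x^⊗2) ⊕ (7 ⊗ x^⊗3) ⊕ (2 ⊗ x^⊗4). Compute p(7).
p(7) = 8

A tropical monomial a ⊗ x^⊗i evaluates to a + i · x. Evaluating each term at x = 7:
  Term 0 contributes 8 + 0 · 7 = 8
  Term 1 contributes 2 + 1 · 7 = 9
  Term 2 contributes 1 + 2 · 7 = 15
  Term 3 contributes 7 + 3 · 7 = 28
  Term 4 contributes 2 + 4 · 7 = 30
p(7) = ⊕ of these = min[8, 9, 15, 28, 30] = 8.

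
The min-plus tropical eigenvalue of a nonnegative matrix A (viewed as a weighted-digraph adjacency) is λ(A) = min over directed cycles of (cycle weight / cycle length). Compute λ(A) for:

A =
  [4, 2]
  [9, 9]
λ(A) = 4

Enumerate directed cycles and compute their means (weight / length). Sample:
  cycle 0 → 0: weight = 4, length = 1, mean = 4/1 ≈ 4.000
  cycle 1 → 1: weight = 9, length = 1, mean = 9/1 ≈ 9.000
  cycle 0 → 1 → 0: weight = 11, length = 2, mean = 11/2 ≈ 5.500
  cycle 1 → 0 → 1: weight = 11, length = 2, mean = 11/2 ≈ 5.500
Minimum mean = 4.000, attained e.g. along the cycle 0 → 0 with weight 4 and length 1. So λ(A) = 4/1 = 4.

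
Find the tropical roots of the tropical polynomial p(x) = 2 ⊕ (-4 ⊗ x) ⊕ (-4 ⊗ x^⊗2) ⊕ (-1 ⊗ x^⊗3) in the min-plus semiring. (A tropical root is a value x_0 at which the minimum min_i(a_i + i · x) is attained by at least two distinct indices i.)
Roots: {-3, 0, 6}

Each tropical root is a break point of the lower envelope of the lines y = a_i + i · x (there are 4 lines, with slopes 0, 1, ..., 3). Only the lines that attain the minimum somewhere contribute to roots; other lines are dominated. Here the surviving (envelope) indices are i = 3, i = 2, i = 1, i = 0.
Intersections between consecutive envelope lines give the roots: for adjacent envelope indices i < j the intersection is x = (a_i − a_j) / (j − i). Reading off the sorted break points: {-3, 0, 6}.
Verification: at each break x_0, at least two indices attain the minimum of min_i(a_i + i · x_0).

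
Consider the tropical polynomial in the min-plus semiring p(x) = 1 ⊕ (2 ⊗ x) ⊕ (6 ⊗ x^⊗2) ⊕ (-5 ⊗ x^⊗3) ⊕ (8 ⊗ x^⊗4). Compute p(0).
p(0) = -5

A tropical monomial a ⊗ x^⊗i evaluates to a + i · x. Evaluating each term at x = 0:
  Term 0 contributes 1 + 0 · 0 = 1
  Term 1 contributes 2 + 1 · 0 = 2
  Term 2 contributes 6 + 2 · 0 = 6
  Term 3 contributes -5 + 3 · 0 = -5
  Term 4 contributes 8 + 4 · 0 = 8
p(0) = ⊕ of these = min[1, 2, 6, -5, 8] = -5.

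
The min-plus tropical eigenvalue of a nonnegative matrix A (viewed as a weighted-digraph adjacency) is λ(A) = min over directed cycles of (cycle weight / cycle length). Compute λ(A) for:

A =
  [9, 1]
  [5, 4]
λ(A) = 3

Enumerate directed cycles and compute their means (weight / length). Sample:
  cycle 0 → 0: weight = 9, length = 1, mean = 9/1 ≈ 9.000
  cycle 1 → 1: weight = 4, length = 1, mean = 4/1 ≈ 4.000
  cycle 0 → 1 → 0: weight = 6, length = 2, mean = 6/2 ≈ 3.000
  cycle 1 → 0 → 1: weight = 6, length = 2, mean = 6/2 ≈ 3.000
Minimum mean = 3.000, attained e.g. along the cycle 0 → 1 → 0 with weight 6 and length 2. So λ(A) = 6/2 = 3.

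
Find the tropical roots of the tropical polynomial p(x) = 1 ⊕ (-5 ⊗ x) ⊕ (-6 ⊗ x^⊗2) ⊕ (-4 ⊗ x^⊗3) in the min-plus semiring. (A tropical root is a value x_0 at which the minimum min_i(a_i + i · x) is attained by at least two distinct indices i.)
Roots: {-2, 1, 6}

Each tropical root is a break point of the lower envelope of the lines y = a_i + i · x (there are 4 lines, with slopes 0, 1, ..., 3). Only the lines that attain the minimum somewhere contribute to roots; other lines are dominated. Here the surviving (envelope) indices are i = 3, i = 2, i = 1, i = 0.
Intersections between consecutive envelope lines give the roots: for adjacent envelope indices i < j the intersection is x = (a_i − a_j) / (j − i). Reading off the sorted break points: {-2, 1, 6}.
Verification: at each break x_0, at least two indices attain the minimum of min_i(a_i + i · x_0).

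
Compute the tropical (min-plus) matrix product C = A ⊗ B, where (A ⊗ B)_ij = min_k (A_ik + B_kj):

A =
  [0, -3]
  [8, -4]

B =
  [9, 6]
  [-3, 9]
A ⊗ B =
  [-6, 6]
  [-7, 5]

Apply the min-plus product entry-by-entry:
  C[0][0] = min over k of (A[0][0] + B[0][0] = 0 + 9 = 9, A[0][1] + B[1][0] = -3 + -3 = -6) = -6 (attained at k = 1)
  C[0][1] = min over k of (A[0][0] + B[0][1] = 0 + 6 = 6, A[0][1] + B[1][1] = -3 + 9 = 6) = 6 (attained at k = 0)
  C[1][0] = min over k of (A[1][0] + B[0][0] = 8 + 9 = 17, A[1][1] + B[1][0] = -4 + -3 = -7) = -7 (attained at k = 1)
  C[1][1] = min over k of (A[1][0] + B[0][1] = 8 + 6 = 14, A[1][1] + B[1][1] = -4 + 9 = 5) = 5 (attained at k = 1)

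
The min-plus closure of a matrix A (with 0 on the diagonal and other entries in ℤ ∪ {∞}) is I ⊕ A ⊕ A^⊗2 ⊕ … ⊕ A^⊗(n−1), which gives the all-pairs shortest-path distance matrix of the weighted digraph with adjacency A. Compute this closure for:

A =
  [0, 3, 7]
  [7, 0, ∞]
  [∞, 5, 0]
Closure =
  [0, 3, 7]
  [7, 0, 14]
  [12, 5, 0]

This is the Floyd-Warshall all-pairs shortest-path computation. For each intermediate vertex k = 0, 1, …, 2, update dist[i][j] ← min(dist[i][j], dist[i][k] + dist[k][j]). The final matrix gives, for each (i, j), the minimum total weight of any directed path from i to j (possibly empty when i = j).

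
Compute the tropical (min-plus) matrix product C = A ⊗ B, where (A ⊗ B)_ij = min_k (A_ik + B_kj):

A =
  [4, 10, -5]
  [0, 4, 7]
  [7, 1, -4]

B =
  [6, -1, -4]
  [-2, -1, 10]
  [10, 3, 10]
A ⊗ B =
  [5, -2, 0]
  [2, -1, -4]
  [-1, -1, 3]

Apply the min-plus product entry-by-entry:
  C[0][0] = min over k of (A[0][0] + B[0][0] = 4 + 6 = 10, A[0][1] + B[1][0] = 10 + -2 = 8, A[0][2] + B[2][0] = -5 + 10 = 5) = 5 (attained at k = 2)
  C[0][1] = min over k of (A[0][0] + B[0][1] = 4 + -1 = 3, A[0][1] + B[1][1] = 10 + -1 = 9, A[0][2] + B[2][1] = -5 + 3 = -2) = -2 (attained at k = 2)
  C[0][2] = min over k of (A[0][0] + B[0][2] = 4 + -4 = 0, A[0][1] + B[1][2] = 10 + 10 = 20, A[0][2] + B[2][2] = -5 + 10 = 5) = 0 (attained at k = 0)
  C[1][0] = min over k of (A[1][0] + B[0][0] = 0 + 6 = 6, A[1][1] + B[1][0] = 4 + -2 = 2, A[1][2] + B[2][0] = 7 + 10 = 17) = 2 (attained at k = 1)
  C[1][1] = min over k of (A[1][0] + B[0][1] = 0 + -1 = -1, A[1][1] + B[1][1] = 4 + -1 = 3, A[1][2] + B[2][1] = 7 + 3 = 10) = -1 (attained at k = 0)
  C[1][2] = min over k of (A[1][0] + B[0][2] = 0 + -4 = -4, A[1][1] + B[1][2] = 4 + 10 = 14, A[1][2] + B[2][2] = 7 + 10 = 17) = -4 (attained at k = 0)
  C[2][0] = min over k of (A[2][0] + B[0][0] = 7 + 6 = 13, A[2][1] + B[1][0] = 1 + -2 = -1, A[2][2] + B[2][0] = -4 + 10 = 6) = -1 (attained at k = 1)
  C[2][1] = min over k of (A[2][0] + B[0][1] = 7 + -1 = 6, A[2][1] + B[1][1] = 1 + -1 = 0, A[2][2] + B[2][1] = -4 + 3 = -1) = -1 (attained at k = 2)
  C[2][2] = min over k of (A[2][0] + B[0][2] = 7 + -4 = 3, A[2][1] + B[1][2] = 1 + 10 = 11, A[2][2] + B[2][2] = -4 + 10 = 6) = 3 (attained at k = 0)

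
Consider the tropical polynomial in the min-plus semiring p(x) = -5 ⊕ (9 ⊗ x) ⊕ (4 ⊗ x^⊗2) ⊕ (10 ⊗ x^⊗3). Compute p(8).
p(8) = -5

A tropical monomial a ⊗ x^⊗i evaluates to a + i · x. Evaluating each term at x = 8:
  Term 0 contributes -5 + 0 · 8 = -5
  Term 1 contributes 9 + 1 · 8 = 17
  Term 2 contributes 4 + 2 · 8 = 20
  Term 3 contributes 10 + 3 · 8 = 34
p(8) = ⊕ of these = min[-5, 17, 20, 34] = -5.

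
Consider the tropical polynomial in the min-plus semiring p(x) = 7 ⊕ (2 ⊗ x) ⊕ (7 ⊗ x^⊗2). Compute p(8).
p(8) = 7

A tropical monomial a ⊗ x^⊗i evaluates to a + i · x. Evaluating each term at x = 8:
  Term 0 contributes 7 + 0 · 8 = 7
  Term 1 contributes 2 + 1 · 8 = 10
  Term 2 contributes 7 + 2 · 8 = 23
p(8) = ⊕ of these = min[7, 10, 23] = 7.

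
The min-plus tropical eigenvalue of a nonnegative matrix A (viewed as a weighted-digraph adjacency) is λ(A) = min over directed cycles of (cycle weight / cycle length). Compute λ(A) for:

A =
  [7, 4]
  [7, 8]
λ(A) = 11/2

Enumerate directed cycles and compute their means (weight / length). Sample:
  cycle 0 → 0: weight = 7, length = 1, mean = 7/1 ≈ 7.000
  cycle 1 → 1: weight = 8, length = 1, mean = 8/1 ≈ 8.000
  cycle 0 → 1 → 0: weight = 11, length = 2, mean = 11/2 ≈ 5.500
  cycle 1 → 0 → 1: weight = 11, length = 2, mean = 11/2 ≈ 5.500
Minimum mean = 5.500, attained e.g. along the cycle 0 → 1 → 0 with weight 11 and length 2. So λ(A) = 11/2 = 11/2.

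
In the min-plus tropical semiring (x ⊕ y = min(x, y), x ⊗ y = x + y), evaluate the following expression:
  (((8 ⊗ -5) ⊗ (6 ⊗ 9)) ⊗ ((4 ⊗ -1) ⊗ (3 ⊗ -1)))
(((8 ⊗ -5) ⊗ (6 ⊗ 9)) ⊗ ((4 ⊗ -1) ⊗ (3 ⊗ -1))) = 23

Expand innermost to outermost. Recall ⊕ takes the minimum of its arguments and ⊗ takes their sum. Working out the expression (((8 ⊗ -5) ⊗ (6 ⊗ 9)) ⊗ ((4 ⊗ -1) ⊗ (3 ⊗ -1))) gives 23.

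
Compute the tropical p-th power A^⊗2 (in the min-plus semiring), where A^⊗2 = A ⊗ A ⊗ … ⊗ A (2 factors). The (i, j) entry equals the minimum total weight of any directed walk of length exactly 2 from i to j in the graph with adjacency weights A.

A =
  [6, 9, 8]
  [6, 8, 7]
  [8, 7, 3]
A^⊗2 =
  [12, 15, 11]
  [12, 14, 10]
  [11, 10, 6]

Each entry (A^⊗2)_ij equals the minimum over all length-2 walks i = v_0 → v_1 → … → v_2 = j of Σ_t A[v_t][v_{t+1}]. For example, for (i, j) = (0, 2) we minimise over 3 possible intermediate vertex sequences; the minimum is 11, attained along the walk 0 → 2 → 2.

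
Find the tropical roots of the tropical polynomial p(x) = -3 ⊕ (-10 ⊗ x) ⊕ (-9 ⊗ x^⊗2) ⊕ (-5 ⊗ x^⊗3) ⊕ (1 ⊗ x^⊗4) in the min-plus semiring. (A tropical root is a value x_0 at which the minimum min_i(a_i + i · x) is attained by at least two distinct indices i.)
Roots: {-6, -4, -1, 7}

Each tropical root is a break point of the lower envelope of the lines y = a_i + i · x (there are 5 lines, with slopes 0, 1, ..., 4). Only the lines that attain the minimum somewhere contribute to roots; other lines are dominated. Here the surviving (envelope) indices are i = 4, i = 3, i = 2, i = 1, i = 0.
Intersections between consecutive envelope lines give the roots: for adjacent envelope indices i < j the intersection is x = (a_i − a_j) / (j − i). Reading off the sorted break points: {-6, -4, -1, 7}.
Verification: at each break x_0, at least two indices attain the minimum of min_i(a_i + i · x_0).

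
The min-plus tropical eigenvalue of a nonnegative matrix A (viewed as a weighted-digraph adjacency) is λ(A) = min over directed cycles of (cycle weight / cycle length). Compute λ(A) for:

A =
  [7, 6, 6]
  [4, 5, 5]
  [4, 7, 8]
λ(A) = 5

Enumerate directed cycles and compute their means (weight / length). Sample:
  cycle 0 → 0: weight = 7, length = 1, mean = 7/1 ≈ 7.000
  cycle 1 → 1: weight = 5, length = 1, mean = 5/1 ≈ 5.000
  cycle 2 → 2: weight = 8, length = 1, mean = 8/1 ≈ 8.000
  cycle 0 → 1 → 0: weight = 10, length = 2, mean = 10/2 ≈ 5.000
  cycle 0 → 2 → 0: weight = 10, length = 2, mean = 10/2 ≈ 5.000
  cycle 1 → 0 → 1: weight = 10, length = 2, mean = 10/2 ≈ 5.000
Minimum mean = 5.000, attained e.g. along the cycle 1 → 1 with weight 5 and length 1. So λ(A) = 5/1 = 5.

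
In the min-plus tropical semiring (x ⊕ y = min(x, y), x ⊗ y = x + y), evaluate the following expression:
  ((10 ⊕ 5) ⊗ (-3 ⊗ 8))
((10 ⊕ 5) ⊗ (-3 ⊗ 8)) = 10

Expand innermost to outermost. Recall ⊕ takes the minimum of its arguments and ⊗ takes their sum. Working out the expression ((10 ⊕ 5) ⊗ (-3 ⊗ 8)) gives 10.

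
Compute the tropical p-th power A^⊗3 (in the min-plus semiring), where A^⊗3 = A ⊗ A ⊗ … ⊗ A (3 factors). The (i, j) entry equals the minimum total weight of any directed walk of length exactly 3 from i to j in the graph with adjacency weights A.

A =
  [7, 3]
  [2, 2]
A^⊗3 =
  [7, 7]
  [6, 6]

Each entry (A^⊗3)_ij equals the minimum over all length-3 walks i = v_0 → v_1 → … → v_3 = j of Σ_t A[v_t][v_{t+1}]. For example, for (i, j) = (0, 1) we minimise over 4 possible intermediate vertex sequences; the minimum is 7, attained along the walk 0 → 1 → 1 → 1.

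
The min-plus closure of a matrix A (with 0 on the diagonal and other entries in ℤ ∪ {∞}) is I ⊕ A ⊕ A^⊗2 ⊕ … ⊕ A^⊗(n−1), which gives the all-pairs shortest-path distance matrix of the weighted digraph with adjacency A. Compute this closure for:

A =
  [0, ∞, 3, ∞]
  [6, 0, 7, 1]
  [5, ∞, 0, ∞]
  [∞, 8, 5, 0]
Closure =
  [0, ∞, 3, ∞]
  [6, 0, 6, 1]
  [5, ∞, 0, ∞]
  [10, 8, 5, 0]

This is the Floyd-Warshall all-pairs shortest-path computation. For each intermediate vertex k = 0, 1, …, 3, update dist[i][j] ← min(dist[i][j], dist[i][k] + dist[k][j]). The final matrix gives, for each (i, j), the minimum total weight of any directed path from i to j (possibly empty when i = j).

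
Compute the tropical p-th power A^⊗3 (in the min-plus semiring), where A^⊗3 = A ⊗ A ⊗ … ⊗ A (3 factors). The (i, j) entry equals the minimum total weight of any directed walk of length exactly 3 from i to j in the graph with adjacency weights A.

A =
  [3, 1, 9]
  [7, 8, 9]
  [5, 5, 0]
A^⊗3 =
  [9, 7, 9]
  [13, 11, 9]
  [5, 5, 0]

Each entry (A^⊗3)_ij equals the minimum over all length-3 walks i = v_0 → v_1 → … → v_3 = j of Σ_t A[v_t][v_{t+1}]. For example, for (i, j) = (0, 2) we minimise over 9 possible intermediate vertex sequences; the minimum is 9, attained along the walk 0 → 2 → 2 → 2.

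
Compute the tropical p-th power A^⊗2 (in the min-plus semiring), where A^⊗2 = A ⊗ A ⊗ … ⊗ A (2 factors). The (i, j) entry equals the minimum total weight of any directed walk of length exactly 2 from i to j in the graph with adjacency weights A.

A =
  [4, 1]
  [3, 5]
A^⊗2 =
  [4, 5]
  [7, 4]

Each entry (A^⊗2)_ij equals the minimum over all length-2 walks i = v_0 → v_1 → … → v_2 = j of Σ_t A[v_t][v_{t+1}]. For example, for (i, j) = (0, 1) we minimise over 2 possible intermediate vertex sequences; the minimum is 5, attained along the walk 0 → 0 → 1.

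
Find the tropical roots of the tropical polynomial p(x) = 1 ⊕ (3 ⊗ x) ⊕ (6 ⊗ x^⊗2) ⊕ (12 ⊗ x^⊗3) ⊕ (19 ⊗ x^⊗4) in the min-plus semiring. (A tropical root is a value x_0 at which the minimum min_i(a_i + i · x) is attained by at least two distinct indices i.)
Roots: {-7, -6, -3, -2}

Each tropical root is a break point of the lower envelope of the lines y = a_i + i · x (there are 5 lines, with slopes 0, 1, ..., 4). Only the lines that attain the minimum somewhere contribute to roots; other lines are dominated. Here the surviving (envelope) indices are i = 4, i = 3, i = 2, i = 1, i = 0.
Intersections between consecutive envelope lines give the roots: for adjacent envelope indices i < j the intersection is x = (a_i − a_j) / (j − i). Reading off the sorted break points: {-7, -6, -3, -2}.
Verification: at each break x_0, at least two indices attain the minimum of min_i(a_i + i · x_0).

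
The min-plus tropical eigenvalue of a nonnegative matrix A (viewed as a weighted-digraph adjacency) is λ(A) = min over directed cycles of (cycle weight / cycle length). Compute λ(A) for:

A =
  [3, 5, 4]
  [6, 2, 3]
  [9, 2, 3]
λ(A) = 2

Enumerate directed cycles and compute their means (weight / length). Sample:
  cycle 0 → 0: weight = 3, length = 1, mean = 3/1 ≈ 3.000
  cycle 1 → 1: weight = 2, length = 1, mean = 2/1 ≈ 2.000
  cycle 2 → 2: weight = 3, length = 1, mean = 3/1 ≈ 3.000
  cycle 0 → 1 → 0: weight = 11, length = 2, mean = 11/2 ≈ 5.500
  cycle 0 → 2 → 0: weight = 13, length = 2, mean = 13/2 ≈ 6.500
  cycle 1 → 0 → 1: weight = 11, length = 2, mean = 11/2 ≈ 5.500
Minimum mean = 2.000, attained e.g. along the cycle 1 → 1 with weight 2 and length 1. So λ(A) = 2/1 = 2.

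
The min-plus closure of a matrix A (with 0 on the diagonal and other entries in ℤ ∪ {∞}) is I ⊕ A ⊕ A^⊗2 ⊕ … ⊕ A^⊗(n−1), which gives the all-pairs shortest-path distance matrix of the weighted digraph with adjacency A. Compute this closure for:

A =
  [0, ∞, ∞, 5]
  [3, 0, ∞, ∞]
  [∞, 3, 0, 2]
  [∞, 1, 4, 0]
Closure =
  [0, 6, 9, 5]
  [3, 0, 12, 8]
  [6, 3, 0, 2]
  [4, 1, 4, 0]

This is the Floyd-Warshall all-pairs shortest-path computation. For each intermediate vertex k = 0, 1, …, 3, update dist[i][j] ← min(dist[i][j], dist[i][k] + dist[k][j]). The final matrix gives, for each (i, j), the minimum total weight of any directed path from i to j (possibly empty when i = j).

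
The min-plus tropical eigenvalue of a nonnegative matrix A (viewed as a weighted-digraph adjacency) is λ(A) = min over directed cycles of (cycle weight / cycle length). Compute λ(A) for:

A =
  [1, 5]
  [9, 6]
λ(A) = 1

Enumerate directed cycles and compute their means (weight / length). Sample:
  cycle 0 → 0: weight = 1, length = 1, mean = 1/1 ≈ 1.000
  cycle 1 → 1: weight = 6, length = 1, mean = 6/1 ≈ 6.000
  cycle 0 → 1 → 0: weight = 14, length = 2, mean = 14/2 ≈ 7.000
  cycle 1 → 0 → 1: weight = 14, length = 2, mean = 14/2 ≈ 7.000
Minimum mean = 1.000, attained e.g. along the cycle 0 → 0 with weight 1 and length 1. So λ(A) = 1/1 = 1.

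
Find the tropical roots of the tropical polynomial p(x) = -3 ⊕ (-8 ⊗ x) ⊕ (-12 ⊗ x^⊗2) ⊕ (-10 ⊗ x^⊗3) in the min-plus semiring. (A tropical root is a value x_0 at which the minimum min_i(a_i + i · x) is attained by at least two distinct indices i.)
Roots: {-2, 4, 5}

Each tropical root is a break point of the lower envelope of the lines y = a_i + i · x (there are 4 lines, with slopes 0, 1, ..., 3). Only the lines that attain the minimum somewhere contribute to roots; other lines are dominated. Here the surviving (envelope) indices are i = 3, i = 2, i = 1, i = 0.
Intersections between consecutive envelope lines give the roots: for adjacent envelope indices i < j the intersection is x = (a_i − a_j) / (j − i). Reading off the sorted break points: {-2, 4, 5}.
Verification: at each break x_0, at least two indices attain the minimum of min_i(a_i + i · x_0).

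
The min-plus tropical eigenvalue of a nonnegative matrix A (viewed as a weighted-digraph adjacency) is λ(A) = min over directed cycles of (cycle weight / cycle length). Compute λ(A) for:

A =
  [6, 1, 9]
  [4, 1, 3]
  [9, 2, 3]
λ(A) = 1

Enumerate directed cycles and compute their means (weight / length). Sample:
  cycle 0 → 0: weight = 6, length = 1, mean = 6/1 ≈ 6.000
  cycle 1 → 1: weight = 1, length = 1, mean = 1/1 ≈ 1.000
  cycle 2 → 2: weight = 3, length = 1, mean = 3/1 ≈ 3.000
  cycle 0 → 1 → 0: weight = 5, length = 2, mean = 5/2 ≈ 2.500
  cycle 0 → 2 → 0: weight = 18, length = 2, mean = 18/2 ≈ 9.000
  cycle 1 → 0 → 1: weight = 5, length = 2, mean = 5/2 ≈ 2.500
Minimum mean = 1.000, attained e.g. along the cycle 1 → 1 with weight 1 and length 1. So λ(A) = 1/1 = 1.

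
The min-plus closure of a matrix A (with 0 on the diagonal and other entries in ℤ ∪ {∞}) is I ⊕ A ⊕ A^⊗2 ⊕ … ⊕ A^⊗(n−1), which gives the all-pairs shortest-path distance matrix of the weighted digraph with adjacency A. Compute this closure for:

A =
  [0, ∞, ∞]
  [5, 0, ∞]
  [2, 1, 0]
Closure =
  [0, ∞, ∞]
  [5, 0, ∞]
  [2, 1, 0]

This is the Floyd-Warshall all-pairs shortest-path computation. For each intermediate vertex k = 0, 1, …, 2, update dist[i][j] ← min(dist[i][j], dist[i][k] + dist[k][j]). The final matrix gives, for each (i, j), the minimum total weight of any directed path from i to j (possibly empty when i = j).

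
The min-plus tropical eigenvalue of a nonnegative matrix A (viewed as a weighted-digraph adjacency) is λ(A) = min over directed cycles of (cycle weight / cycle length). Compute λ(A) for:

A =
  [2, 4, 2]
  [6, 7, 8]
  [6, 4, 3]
λ(A) = 2

Enumerate directed cycles and compute their means (weight / length). Sample:
  cycle 0 → 0: weight = 2, length = 1, mean = 2/1 ≈ 2.000
  cycle 1 → 1: weight = 7, length = 1, mean = 7/1 ≈ 7.000
  cycle 2 → 2: weight = 3, length = 1, mean = 3/1 ≈ 3.000
  cycle 0 → 1 → 0: weight = 10, length = 2, mean = 10/2 ≈ 5.000
  cycle 0 → 2 → 0: weight = 8, length = 2, mean = 8/2 ≈ 4.000
  cycle 1 → 0 → 1: weight = 10, length = 2, mean = 10/2 ≈ 5.000
Minimum mean = 2.000, attained e.g. along the cycle 0 → 0 with weight 2 and length 1. So λ(A) = 2/1 = 2.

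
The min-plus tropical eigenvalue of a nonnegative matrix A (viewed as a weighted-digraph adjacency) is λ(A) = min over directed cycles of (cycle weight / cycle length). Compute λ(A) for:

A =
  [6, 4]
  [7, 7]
λ(A) = 11/2

Enumerate directed cycles and compute their means (weight / length). Sample:
  cycle 0 → 0: weight = 6, length = 1, mean = 6/1 ≈ 6.000
  cycle 1 → 1: weight = 7, length = 1, mean = 7/1 ≈ 7.000
  cycle 0 → 1 → 0: weight = 11, length = 2, mean = 11/2 ≈ 5.500
  cycle 1 → 0 → 1: weight = 11, length = 2, mean = 11/2 ≈ 5.500
Minimum mean = 5.500, attained e.g. along the cycle 0 → 1 → 0 with weight 11 and length 2. So λ(A) = 11/2 = 11/2.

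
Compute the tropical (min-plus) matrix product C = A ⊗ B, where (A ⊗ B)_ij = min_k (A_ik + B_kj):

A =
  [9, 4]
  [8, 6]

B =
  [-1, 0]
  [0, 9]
A ⊗ B =
  [4, 9]
  [6, 8]

Apply the min-plus product entry-by-entry:
  C[0][0] = min over k of (A[0][0] + B[0][0] = 9 + -1 = 8, A[0][1] + B[1][0] = 4 + 0 = 4) = 4 (attained at k = 1)
  C[0][1] = min over k of (A[0][0] + B[0][1] = 9 + 0 = 9, A[0][1] + B[1][1] = 4 + 9 = 13) = 9 (attained at k = 0)
  C[1][0] = min over k of (A[1][0] + B[0][0] = 8 + -1 = 7, A[1][1] + B[1][0] = 6 + 0 = 6) = 6 (attained at k = 1)
  C[1][1] = min over k of (A[1][0] + B[0][1] = 8 + 0 = 8, A[1][1] + B[1][1] = 6 + 9 = 15) = 8 (attained at k = 0)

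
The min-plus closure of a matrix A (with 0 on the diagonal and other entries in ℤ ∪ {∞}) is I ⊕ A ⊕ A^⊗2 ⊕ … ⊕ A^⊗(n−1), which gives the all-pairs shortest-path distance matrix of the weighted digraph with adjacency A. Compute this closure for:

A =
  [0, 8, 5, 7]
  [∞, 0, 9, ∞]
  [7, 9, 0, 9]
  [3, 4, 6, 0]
Closure =
  [0, 8, 5, 7]
  [16, 0, 9, 18]
  [7, 9, 0, 9]
  [3, 4, 6, 0]

This is the Floyd-Warshall all-pairs shortest-path computation. For each intermediate vertex k = 0, 1, …, 3, update dist[i][j] ← min(dist[i][j], dist[i][k] + dist[k][j]). The final matrix gives, for each (i, j), the minimum total weight of any directed path from i to j (possibly empty when i = j).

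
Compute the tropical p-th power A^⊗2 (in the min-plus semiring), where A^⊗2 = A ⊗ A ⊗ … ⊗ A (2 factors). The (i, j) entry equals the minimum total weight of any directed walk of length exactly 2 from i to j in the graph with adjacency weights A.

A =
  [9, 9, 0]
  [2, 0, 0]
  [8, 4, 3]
A^⊗2 =
  [8, 4, 3]
  [2, 0, 0]
  [6, 4, 4]

Each entry (A^⊗2)_ij equals the minimum over all length-2 walks i = v_0 → v_1 → … → v_2 = j of Σ_t A[v_t][v_{t+1}]. For example, for (i, j) = (0, 2) we minimise over 3 possible intermediate vertex sequences; the minimum is 3, attained along the walk 0 → 2 → 2.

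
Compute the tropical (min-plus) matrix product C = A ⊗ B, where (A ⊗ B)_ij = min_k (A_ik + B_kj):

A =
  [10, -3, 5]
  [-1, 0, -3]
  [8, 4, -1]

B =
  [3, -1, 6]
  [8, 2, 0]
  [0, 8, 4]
A ⊗ B =
  [5, -1, -3]
  [-3, -2, 0]
  [-1, 6, 3]

Apply the min-plus product entry-by-entry:
  C[0][0] = min over k of (A[0][0] + B[0][0] = 10 + 3 = 13, A[0][1] + B[1][0] = -3 + 8 = 5, A[0][2] + B[2][0] = 5 + 0 = 5) = 5 (attained at k = 1)
  C[0][1] = min over k of (A[0][0] + B[0][1] = 10 + -1 = 9, A[0][1] + B[1][1] = -3 + 2 = -1, A[0][2] + B[2][1] = 5 + 8 = 13) = -1 (attained at k = 1)
  C[0][2] = min over k of (A[0][0] + B[0][2] = 10 + 6 = 16, A[0][1] + B[1][2] = -3 + 0 = -3, A[0][2] + B[2][2] = 5 + 4 = 9) = -3 (attained at k = 1)
  C[1][0] = min over k of (A[1][0] + B[0][0] = -1 + 3 = 2, A[1][1] + B[1][0] = 0 + 8 = 8, A[1][2] + B[2][0] = -3 + 0 = -3) = -3 (attained at k = 2)
  C[1][1] = min over k of (A[1][0] + B[0][1] = -1 + -1 = -2, A[1][1] + B[1][1] = 0 + 2 = 2, A[1][2] + B[2][1] = -3 + 8 = 5) = -2 (attained at k = 0)
  C[1][2] = min over k of (A[1][0] + B[0][2] = -1 + 6 = 5, A[1][1] + B[1][2] = 0 + 0 = 0, A[1][2] + B[2][2] = -3 + 4 = 1) = 0 (attained at k = 1)
  C[2][0] = min over k of (A[2][0] + B[0][0] = 8 + 3 = 11, A[2][1] + B[1][0] = 4 + 8 = 12, A[2][2] + B[2][0] = -1 + 0 = -1) = -1 (attained at k = 2)
  C[2][1] = min over k of (A[2][0] + B[0][1] = 8 + -1 = 7, A[2][1] + B[1][1] = 4 + 2 = 6, A[2][2] + B[2][1] = -1 + 8 = 7) = 6 (attained at k = 1)
  C[2][2] = min over k of (A[2][0] + B[0][2] = 8 + 6 = 14, A[2][1] + B[1][2] = 4 + 0 = 4, A[2][2] + B[2][2] = -1 + 4 = 3) = 3 (attained at k = 2)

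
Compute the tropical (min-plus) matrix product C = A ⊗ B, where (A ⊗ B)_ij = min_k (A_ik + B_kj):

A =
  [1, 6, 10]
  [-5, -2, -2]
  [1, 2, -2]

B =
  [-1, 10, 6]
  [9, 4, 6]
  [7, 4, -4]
A ⊗ B =
  [0, 10, 6]
  [-6, 2, -6]
  [0, 2, -6]

Apply the min-plus product entry-by-entry:
  C[0][0] = min over k of (A[0][0] + B[0][0] = 1 + -1 = 0, A[0][1] + B[1][0] = 6 + 9 = 15, A[0][2] + B[2][0] = 10 + 7 = 17) = 0 (attained at k = 0)
  C[0][1] = min over k of (A[0][0] + B[0][1] = 1 + 10 = 11, A[0][1] + B[1][1] = 6 + 4 = 10, A[0][2] + B[2][1] = 10 + 4 = 14) = 10 (attained at k = 1)
  C[0][2] = min over k of (A[0][0] + B[0][2] = 1 + 6 = 7, A[0][1] + B[1][2] = 6 + 6 = 12, A[0][2] + B[2][2] = 10 + -4 = 6) = 6 (attained at k = 2)
  C[1][0] = min over k of (A[1][0] + B[0][0] = -5 + -1 = -6, A[1][1] + B[1][0] = -2 + 9 = 7, A[1][2] + B[2][0] = -2 + 7 = 5) = -6 (attained at k = 0)
  C[1][1] = min over k of (A[1][0] + B[0][1] = -5 + 10 = 5, A[1][1] + B[1][1] = -2 + 4 = 2, A[1][2] + B[2][1] = -2 + 4 = 2) = 2 (attained at k = 1)
  C[1][2] = min over k of (A[1][0] + B[0][2] = -5 + 6 = 1, A[1][1] + B[1][2] = -2 + 6 = 4, A[1][2] + B[2][2] = -2 + -4 = -6) = -6 (attained at k = 2)
  C[2][0] = min over k of (A[2][0] + B[0][0] = 1 + -1 = 0, A[2][1] + B[1][0] = 2 + 9 = 11, A[2][2] + B[2][0] = -2 + 7 = 5) = 0 (attained at k = 0)
  C[2][1] = min over k of (A[2][0] + B[0][1] = 1 + 10 = 11, A[2][1] + B[1][1] = 2 + 4 = 6, A[2][2] + B[2][1] = -2 + 4 = 2) = 2 (attained at k = 2)
  C[2][2] = min over k of (A[2][0] + B[0][2] = 1 + 6 = 7, A[2][1] + B[1][2] = 2 + 6 = 8, A[2][2] + B[2][2] = -2 + -4 = -6) = -6 (attained at k = 2)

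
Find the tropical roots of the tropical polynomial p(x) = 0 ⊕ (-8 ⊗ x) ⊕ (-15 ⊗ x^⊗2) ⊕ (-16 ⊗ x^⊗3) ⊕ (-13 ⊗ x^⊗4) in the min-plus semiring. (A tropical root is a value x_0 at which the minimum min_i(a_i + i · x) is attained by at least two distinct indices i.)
Roots: {-3, 1, 7, 8}

Each tropical root is a break point of the lower envelope of the lines y = a_i + i · x (there are 5 lines, with slopes 0, 1, ..., 4). Only the lines that attain the minimum somewhere contribute to roots; other lines are dominated. Here the surviving (envelope) indices are i = 4, i = 3, i = 2, i = 1, i = 0.
Intersections between consecutive envelope lines give the roots: for adjacent envelope indices i < j the intersection is x = (a_i − a_j) / (j − i). Reading off the sorted break points: {-3, 1, 7, 8}.
Verification: at each break x_0, at least two indices attain the minimum of min_i(a_i + i · x_0).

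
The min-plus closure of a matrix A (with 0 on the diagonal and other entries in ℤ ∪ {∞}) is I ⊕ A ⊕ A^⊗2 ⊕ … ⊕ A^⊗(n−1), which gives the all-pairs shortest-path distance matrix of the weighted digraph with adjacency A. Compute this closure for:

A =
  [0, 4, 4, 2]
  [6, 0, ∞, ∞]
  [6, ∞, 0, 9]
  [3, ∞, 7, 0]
Closure =
  [0, 4, 4, 2]
  [6, 0, 10, 8]
  [6, 10, 0, 8]
  [3, 7, 7, 0]

This is the Floyd-Warshall all-pairs shortest-path computation. For each intermediate vertex k = 0, 1, …, 3, update dist[i][j] ← min(dist[i][j], dist[i][k] + dist[k][j]). The final matrix gives, for each (i, j), the minimum total weight of any directed path from i to j (possibly empty when i = j).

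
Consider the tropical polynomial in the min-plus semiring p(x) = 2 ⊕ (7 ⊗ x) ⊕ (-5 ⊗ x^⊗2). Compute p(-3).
p(-3) = -11

A tropical monomial a ⊗ x^⊗i evaluates to a + i · x. Evaluating each term at x = -3:
  Term 0 contributes 2 + 0 · -3 = 2
  Term 1 contributes 7 + 1 · -3 = 4
  Term 2 contributes -5 + 2 · -3 = -11
p(-3) = ⊕ of these = min[2, 4, -11] = -11.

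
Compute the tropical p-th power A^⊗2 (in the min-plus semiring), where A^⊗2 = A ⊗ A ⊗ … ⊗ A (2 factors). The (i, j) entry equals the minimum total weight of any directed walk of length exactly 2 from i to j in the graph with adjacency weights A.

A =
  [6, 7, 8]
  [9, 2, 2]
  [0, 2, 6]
A^⊗2 =
  [8, 9, 9]
  [2, 4, 4]
  [6, 4, 4]

Each entry (A^⊗2)_ij equals the minimum over all length-2 walks i = v_0 → v_1 → … → v_2 = j of Σ_t A[v_t][v_{t+1}]. For example, for (i, j) = (0, 2) we minimise over 3 possible intermediate vertex sequences; the minimum is 9, attained along the walk 0 → 1 → 2.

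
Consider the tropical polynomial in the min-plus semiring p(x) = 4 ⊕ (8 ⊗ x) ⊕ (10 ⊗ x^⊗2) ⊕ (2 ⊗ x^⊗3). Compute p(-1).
p(-1) = -1

A tropical monomial a ⊗ x^⊗i evaluates to a + i · x. Evaluating each term at x = -1:
  Term 0 contributes 4 + 0 · -1 = 4
  Term 1 contributes 8 + 1 · -1 = 7
  Term 2 contributes 10 + 2 · -1 = 8
  Term 3 contributes 2 + 3 · -1 = -1
p(-1) = ⊕ of these = min[4, 7, 8, -1] = -1.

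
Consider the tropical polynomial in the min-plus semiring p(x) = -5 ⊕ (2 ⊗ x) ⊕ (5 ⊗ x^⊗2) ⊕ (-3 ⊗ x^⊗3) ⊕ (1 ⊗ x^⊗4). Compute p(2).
p(2) = -5

A tropical monomial a ⊗ x^⊗i evaluates to a + i · x. Evaluating each term at x = 2:
  Term 0 contributes -5 + 0 · 2 = -5
  Term 1 contributes 2 + 1 · 2 = 4
  Term 2 contributes 5 + 2 · 2 = 9
  Term 3 contributes -3 + 3 · 2 = 3
  Term 4 contributes 1 + 4 · 2 = 9
p(2) = ⊕ of these = min[-5, 4, 9, 3, 9] = -5.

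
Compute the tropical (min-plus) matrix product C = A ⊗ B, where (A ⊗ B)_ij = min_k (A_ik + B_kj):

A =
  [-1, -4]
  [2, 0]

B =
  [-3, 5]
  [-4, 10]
A ⊗ B =
  [-8, 4]
  [-4, 7]

Apply the min-plus product entry-by-entry:
  C[0][0] = min over k of (A[0][0] + B[0][0] = -1 + -3 = -4, A[0][1] + B[1][0] = -4 + -4 = -8) = -8 (attained at k = 1)
  C[0][1] = min over k of (A[0][0] + B[0][1] = -1 + 5 = 4, A[0][1] + B[1][1] = -4 + 10 = 6) = 4 (attained at k = 0)
  C[1][0] = min over k of (A[1][0] + B[0][0] = 2 + -3 = -1, A[1][1] + B[1][0] = 0 + -4 = -4) = -4 (attained at k = 1)
  C[1][1] = min over k of (A[1][0] + B[0][1] = 2 + 5 = 7, A[1][1] + B[1][1] = 0 + 10 = 10) = 7 (attained at k = 0)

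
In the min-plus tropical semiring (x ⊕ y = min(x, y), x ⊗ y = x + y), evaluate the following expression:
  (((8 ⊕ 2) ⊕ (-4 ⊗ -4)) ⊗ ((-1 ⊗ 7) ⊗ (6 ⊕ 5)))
(((8 ⊕ 2) ⊕ (-4 ⊗ -4)) ⊗ ((-1 ⊗ 7) ⊗ (6 ⊕ 5))) = 3

Expand innermost to outermost. Recall ⊕ takes the minimum of its arguments and ⊗ takes their sum. Working out the expression (((8 ⊕ 2) ⊕ (-4 ⊗ -4)) ⊗ ((-1 ⊗ 7) ⊗ (6 ⊕ 5))) gives 3.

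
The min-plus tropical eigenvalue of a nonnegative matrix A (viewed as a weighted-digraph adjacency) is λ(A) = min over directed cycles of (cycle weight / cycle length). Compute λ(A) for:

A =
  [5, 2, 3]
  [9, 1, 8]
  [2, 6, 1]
λ(A) = 1

Enumerate directed cycles and compute their means (weight / length). Sample:
  cycle 0 → 0: weight = 5, length = 1, mean = 5/1 ≈ 5.000
  cycle 1 → 1: weight = 1, length = 1, mean = 1/1 ≈ 1.000
  cycle 2 → 2: weight = 1, length = 1, mean = 1/1 ≈ 1.000
  cycle 0 → 1 → 0: weight = 11, length = 2, mean = 11/2 ≈ 5.500
  cycle 0 → 2 → 0: weight = 5, length = 2, mean = 5/2 ≈ 2.500
  cycle 1 → 0 → 1: weight = 11, length = 2, mean = 11/2 ≈ 5.500
Minimum mean = 1.000, attained e.g. along the cycle 1 → 1 with weight 1 and length 1. So λ(A) = 1/1 = 1.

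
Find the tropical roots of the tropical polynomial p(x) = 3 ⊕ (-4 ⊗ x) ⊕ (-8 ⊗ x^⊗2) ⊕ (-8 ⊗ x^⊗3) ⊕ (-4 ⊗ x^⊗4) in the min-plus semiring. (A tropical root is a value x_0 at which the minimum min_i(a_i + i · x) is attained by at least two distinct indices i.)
Roots: {-4, 0, 4, 7}

Each tropical root is a break point of the lower envelope of the lines y = a_i + i · x (there are 5 lines, with slopes 0, 1, ..., 4). Only the lines that attain the minimum somewhere contribute to roots; other lines are dominated. Here the surviving (envelope) indices are i = 4, i = 3, i = 2, i = 1, i = 0.
Intersections between consecutive envelope lines give the roots: for adjacent envelope indices i < j the intersection is x = (a_i − a_j) / (j − i). Reading off the sorted break points: {-4, 0, 4, 7}.
Verification: at each break x_0, at least two indices attain the minimum of min_i(a_i + i · x_0).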